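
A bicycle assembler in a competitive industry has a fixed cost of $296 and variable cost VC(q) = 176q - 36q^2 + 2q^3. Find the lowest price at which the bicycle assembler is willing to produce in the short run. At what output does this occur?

Short-run supply begins at min AVC. From VC = 176q - 36q^2 + 2q^3, AVC = 176 - 36q + 2q^2.
At the minimum of AVC, MC = AVC. MC = 176 - 72q + 6q^2; setting MC = AVC gives 4q^2 - 36q = 0, so q = 9. min AVC = 14.
So the shutdown price is $14.

$14 per unit, at q = 9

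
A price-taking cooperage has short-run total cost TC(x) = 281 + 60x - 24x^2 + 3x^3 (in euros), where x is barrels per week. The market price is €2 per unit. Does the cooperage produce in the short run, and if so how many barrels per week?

From TC, MC = TC'(x) = 60 - 48x + 9x^2 and AVC = VC/x = 60 - 24x + 3x^2.
The AVC parabola has its vertex at x = 24/6 = 4, where AVC = 60 - 24·4 + 3·4^2 = €12.
P = €2 lies below min AVC = €12; no output level covers variable cost.
Shutting down limits the loss to fixed cost, €281.

Shut down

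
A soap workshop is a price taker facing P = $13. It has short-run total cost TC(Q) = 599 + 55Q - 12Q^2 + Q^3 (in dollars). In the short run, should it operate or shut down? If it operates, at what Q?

From TC, MC = TC'(Q) = 55 - 24Q + 3Q^2 and AVC = VC/Q = 55 - 12Q + Q^2.
The AVC parabola has its vertex at Q = 12/2 = 6, where AVC = 55 - 12·6 + 6^2 = $19.
P = $13 lies below min AVC = $19; no output level covers variable cost.
Best response: produce nothing and absorb the $599 fixed cost.

Shut down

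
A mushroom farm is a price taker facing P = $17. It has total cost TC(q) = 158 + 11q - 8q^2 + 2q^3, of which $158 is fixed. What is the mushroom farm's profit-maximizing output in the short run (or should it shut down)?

Variable cost is VC = 11q - 8q^2 + 2q^3, so AVC = VC/q = 11 - 8q + 2q^2 and MC = dTC/dq = 11 - 16q + 6q^2.
AVC hits its minimum where MC = AVC, at q = 2, giving min AVC = 11 - 8·2 + 2·2^2 = $3.
Because $17 ≥ $3, revenue can cover variable cost; the firm operates.
P = MC gives -6 - 16q + 6q^2 = 0, with roots -1/3 and 3. Take the larger (rising MC): q* = 3.
Check: AVC at q = 3 is $5 ≤ P, so revenue covers variable cost.
Profit = P·q − TC = 17·3 − 173 = -$122, a loss, but smaller than the $158 fixed cost the firm would lose by shutting down.

Produce at q = 3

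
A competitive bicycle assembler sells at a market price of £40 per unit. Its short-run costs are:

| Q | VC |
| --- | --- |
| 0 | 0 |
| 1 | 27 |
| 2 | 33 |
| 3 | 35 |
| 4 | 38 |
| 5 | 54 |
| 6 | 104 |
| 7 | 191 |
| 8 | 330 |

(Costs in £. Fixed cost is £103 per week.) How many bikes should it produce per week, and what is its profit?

Profit at each row (π = 40Q − TC): Q=0: -103; Q=1: -90; Q=2: -56; Q=3: -18; Q=4: 19; Q=5: 43; Q=6: 33; Q=7: -14; Q=8: -113.
Profit is maximized at Q = 5. AVC there is 54/5 = £10.80 ≤ P, so producing beats shutting down (which would give -£103).

Q = 5; profit = £43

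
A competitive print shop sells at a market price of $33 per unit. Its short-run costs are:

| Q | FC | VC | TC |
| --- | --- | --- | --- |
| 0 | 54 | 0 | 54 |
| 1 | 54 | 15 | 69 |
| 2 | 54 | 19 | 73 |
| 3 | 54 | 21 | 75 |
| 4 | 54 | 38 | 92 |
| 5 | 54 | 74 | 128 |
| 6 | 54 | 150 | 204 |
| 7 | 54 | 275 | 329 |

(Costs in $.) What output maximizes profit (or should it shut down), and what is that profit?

Compute π = P·Q − TC at each output: Q=0: -54; Q=1: -36; Q=2: -7; Q=3: 24; Q=4: 40; Q=5: 37; Q=6: -6; Q=7: -98.
Profit is maximized at Q = 4. AVC there is 38/4 = $9.50 ≤ P, so producing beats shutting down (which would give -$54).

Q = 4; profit = $40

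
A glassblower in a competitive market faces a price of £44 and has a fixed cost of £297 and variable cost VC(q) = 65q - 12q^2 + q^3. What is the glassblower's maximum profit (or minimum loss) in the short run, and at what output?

AVC = 65 - 12q + q^2; min AVC = £29 at q = 6. Since P = £44 ≥ min AVC, the firm produces.
With MC = 65 - 24q + 3q^2, P = MC on the upward-sloping part at q* = 7.
TR = 44·7 = 308. TC = 297 + 210 = 507. Profit = 308 − 507 = -£199.
Shutting down would mean losing the fixed cost of £297, so operating at a loss of £199 is better by £98.

Profit = -£199 at q = 7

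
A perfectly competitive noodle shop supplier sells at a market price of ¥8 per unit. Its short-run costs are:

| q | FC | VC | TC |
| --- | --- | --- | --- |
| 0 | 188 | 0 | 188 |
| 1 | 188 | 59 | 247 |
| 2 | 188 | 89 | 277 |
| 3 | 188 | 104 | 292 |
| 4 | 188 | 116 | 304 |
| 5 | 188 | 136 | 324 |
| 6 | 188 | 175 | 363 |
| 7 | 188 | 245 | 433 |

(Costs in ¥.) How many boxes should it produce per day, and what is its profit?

Compute π = P·q − TC at each output: q=0: -188; q=1: -239; q=2: -261; q=3: -268; q=4: -272; q=5: -284; q=6: -315; q=7: -377.
Profit is highest at q = 0. Equivalently, the lowest AVC in the table is 136/5 ≈ ¥27.20 at q = 5, and P = ¥8 falls below it — price never covers variable cost, so the firm shuts down and loses only its fixed cost.

q = 0 (shut down); profit = -¥188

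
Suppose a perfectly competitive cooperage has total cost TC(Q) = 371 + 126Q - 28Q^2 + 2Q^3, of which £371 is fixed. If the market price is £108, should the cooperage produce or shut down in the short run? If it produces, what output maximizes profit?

Produce at Q = 9

From TC, MC = TC'(Q) = 126 - 56Q + 6Q^2 and AVC = VC/Q = 126 - 28Q + 2Q^2.
AVC is minimized where dAVC/dQ = -28 + 4Q = 0, at Q = 7; min AVC = 126 - 28·7 + 2·7^2 = £28.
P = £108 exceeds min AVC = £28, so the firm stays open.
P = MC gives 18 - 56Q + 6Q^2 = 0, with roots 1/3 and 9. Take the larger (rising MC): Q* = 9.
Check: AVC at Q = 9 is £36 ≤ P, so revenue covers variable cost.
Profit = P·Q − TC = 108·9 − 695 = £277.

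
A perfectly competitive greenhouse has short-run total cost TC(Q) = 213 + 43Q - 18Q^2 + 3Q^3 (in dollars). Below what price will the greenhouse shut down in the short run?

$16 per unit

The shutdown price is the minimum of AVC. VC = 43Q - 18Q^2 + 3Q^3, so AVC = 43 - 18Q + 3Q^2.
At the minimum of AVC, MC = AVC. MC = 43 - 36Q + 9Q^2; setting MC = AVC gives 6Q^2 - 18Q = 0, so Q = 3. min AVC = 16.
So the shutdown price is $16.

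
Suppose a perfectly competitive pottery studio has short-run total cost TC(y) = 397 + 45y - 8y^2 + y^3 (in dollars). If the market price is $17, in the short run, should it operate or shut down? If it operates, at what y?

Shut down

Variable cost is VC = 45y - 8y^2 + y^3, so AVC = VC/y = 45 - 8y + y^2 and MC = dTC/dy = 45 - 16y + 3y^2.
AVC hits its minimum where MC = AVC, at y = 4, giving min AVC = 45 - 8·4 + 4^2 = $29.
With P < min AVC ($17 < $29), every unit sold adds to the loss.
The firm minimizes its loss by shutting down and losing only its fixed cost of $397.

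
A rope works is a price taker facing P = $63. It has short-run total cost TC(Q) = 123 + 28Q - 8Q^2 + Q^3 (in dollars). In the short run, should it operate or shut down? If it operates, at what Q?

From TC, MC = TC'(Q) = 28 - 16Q + 3Q^2 and AVC = VC/Q = 28 - 8Q + Q^2.
The AVC parabola has its vertex at Q = 8/2 = 4, where AVC = 28 - 8·4 + 4^2 = $12.
Because $63 ≥ $12, revenue can cover variable cost; the firm operates.
Solving P = MC: -35 - 16Q + 3Q^2 = 0 ⇒ Q = -5/3 or 7. On the upward-sloping branch, Q* = 7.
Check: AVC at Q = 7 is $21 ≤ P, so revenue covers variable cost.
Profit = P·Q − TC = 63·7 − 270 = $171.

Produce at Q = 7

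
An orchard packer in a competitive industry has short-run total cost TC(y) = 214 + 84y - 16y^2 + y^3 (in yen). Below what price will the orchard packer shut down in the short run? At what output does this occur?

The shutdown price is the minimum of AVC. VC = 84y - 16y^2 + y^3, so AVC = 84 - 16y + y^2.
At the minimum of AVC, MC = AVC. MC = 84 - 32y + 3y^2; setting MC = AVC gives 2y^2 - 16y = 0, so y = 8. min AVC = 20.
So the shutdown price is ¥20.

¥20 per unit, at y = 8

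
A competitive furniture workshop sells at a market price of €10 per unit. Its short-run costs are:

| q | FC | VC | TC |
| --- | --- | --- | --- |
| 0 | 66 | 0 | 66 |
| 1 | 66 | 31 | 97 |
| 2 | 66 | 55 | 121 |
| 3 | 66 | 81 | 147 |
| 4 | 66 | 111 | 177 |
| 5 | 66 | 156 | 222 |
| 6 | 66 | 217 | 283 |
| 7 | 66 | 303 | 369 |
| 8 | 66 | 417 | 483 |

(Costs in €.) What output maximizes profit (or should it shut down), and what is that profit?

Compute π = P·q − TC at each output: q=0: -66; q=1: -87; q=2: -101; q=3: -117; q=4: -137; q=5: -172; q=6: -223; q=7: -299; q=8: -403.
Profit is highest at q = 0. Equivalently, the lowest AVC in the table is 81/3 ≈ €27 at q = 3, and P = €10 falls below it — price never covers variable cost, so the firm shuts down and loses only its fixed cost.

q = 0 (shut down); profit = -€66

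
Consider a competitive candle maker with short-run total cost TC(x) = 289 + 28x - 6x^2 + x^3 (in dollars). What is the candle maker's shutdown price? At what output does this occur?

Short-run supply begins at min AVC. From VC = 28x - 6x^2 + x^3, AVC = 28 - 6x + x^2.
dAVC/dx = -6 + 2x = 0 gives x = 3. min AVC = 28 - 6·3 + 3^2 = 19.
The firm shuts down for any P below $19.

$19 per unit, at x = 3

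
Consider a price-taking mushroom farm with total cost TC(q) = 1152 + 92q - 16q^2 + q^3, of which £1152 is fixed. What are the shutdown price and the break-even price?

Shutdown price = £28; break-even price = £140

AVC = 92 - 16q + q^2; minimized at q = 8, giving min AVC = £28. That is the shutdown price.
ATC = 1152/q + 92 - 16q + q^2. Setting dATC/dq = −1152/q^2 − 16 + 2q = 0 gives q = 12 (since 2·12^3 − 16·12^2 = 1152).
min ATC = 1152/12 + 92 − 16·12 + 12^2 = £140. That is the break-even price.
For £28 ≤ P < £140 the firm produces at a loss; below £28 it shuts down.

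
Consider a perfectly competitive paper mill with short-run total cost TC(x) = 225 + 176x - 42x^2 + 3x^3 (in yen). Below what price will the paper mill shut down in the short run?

The shutdown price is the minimum of AVC. VC = 176x - 42x^2 + 3x^3, so AVC = 176 - 42x + 3x^2.
dAVC/dx = -42 + 6x = 0 gives x = 7. min AVC = 176 - 42·7 + 3·7^2 = 29.
So the shutdown price is ¥29.

¥29 per unit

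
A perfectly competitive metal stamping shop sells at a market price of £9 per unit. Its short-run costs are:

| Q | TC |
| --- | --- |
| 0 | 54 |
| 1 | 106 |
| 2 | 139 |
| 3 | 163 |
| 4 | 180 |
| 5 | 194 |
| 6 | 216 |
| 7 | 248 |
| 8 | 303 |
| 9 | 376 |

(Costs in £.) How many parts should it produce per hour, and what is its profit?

Compute π = P·Q − TC at each output: Q=0: -54; Q=1: -97; Q=2: -121; Q=3: -136; Q=4: -144; Q=5: -149; Q=6: -162; Q=7: -185; Q=8: -231; Q=9: -295.
Profit is highest at Q = 0. Equivalently, the lowest AVC in the table is 162/6 ≈ £27 at Q = 6, and P = £9 falls below it — price never covers variable cost, so the firm shuts down and loses only its fixed cost.

Q = 0 (shut down); profit = -£54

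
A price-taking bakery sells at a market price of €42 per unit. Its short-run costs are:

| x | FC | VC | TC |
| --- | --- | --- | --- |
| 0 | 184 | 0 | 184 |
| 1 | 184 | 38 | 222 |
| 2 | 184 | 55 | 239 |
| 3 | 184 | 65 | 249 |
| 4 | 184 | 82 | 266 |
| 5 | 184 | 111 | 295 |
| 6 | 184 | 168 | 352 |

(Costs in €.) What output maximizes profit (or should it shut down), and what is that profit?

Compute π = P·x − TC at each output: x=0: -184; x=1: -180; x=2: -155; x=3: -123; x=4: -98; x=5: -85; x=6: -100.
Profit is maximized at x = 5. AVC there is 111/5 = €22.20 ≤ P, so producing beats shutting down (which would give -€184).

x = 5; profit = -€85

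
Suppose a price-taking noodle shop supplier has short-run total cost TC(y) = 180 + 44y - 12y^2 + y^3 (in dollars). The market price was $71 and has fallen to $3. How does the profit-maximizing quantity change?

AVC = 44 - 12y + y^2, minimized at y = 6 where min AVC = $8. MC = 44 - 24y + 3y^2.
With P = $71 above the shutdown price, P = MC gives y = 9.
At P = $3 < min AVC = $8, price no longer covers variable cost at any output, so the firm shuts down: y = 0.

Output falls from 9 to 0 (the firm shuts down)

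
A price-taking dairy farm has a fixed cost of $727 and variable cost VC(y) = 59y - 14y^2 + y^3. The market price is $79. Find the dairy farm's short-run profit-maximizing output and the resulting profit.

Profit = -$127 at y = 10

AVC = 59 - 14y + y^2; min AVC = $10 at y = 7. Since P = $79 ≥ min AVC, the firm produces.
With MC = 59 - 28y + 3y^2, P = MC on the upward-sloping part at y* = 10.
TR = 79·10 = 790. TC = 727 + 190 = 917. Profit = 790 − 917 = -$127.
Shutting down would mean losing the fixed cost of $727, so operating at a loss of $127 is better by $600.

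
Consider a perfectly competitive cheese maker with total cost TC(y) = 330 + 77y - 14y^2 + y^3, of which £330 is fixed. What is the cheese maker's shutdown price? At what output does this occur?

The shutdown price is the minimum of AVC. VC = 77y - 14y^2 + y^3, so AVC = 77 - 14y + y^2.
dAVC/dy = -14 + 2y = 0 gives y = 7. min AVC = 77 - 14·7 + 7^2 = 28.
For P < £28 the firm produces nothing.

£28 per unit, at y = 7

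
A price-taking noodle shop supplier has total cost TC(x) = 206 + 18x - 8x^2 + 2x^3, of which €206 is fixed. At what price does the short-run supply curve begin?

The firm shuts down when price falls below the minimum of average variable cost. AVC = VC/x = 18 - 8x + 2x^2.
dAVC/dx = -8 + 4x = 0 gives x = 2. min AVC = 18 - 8·2 + 2·2^2 = 10.
For P < €10 the firm produces nothing.

€10 per unit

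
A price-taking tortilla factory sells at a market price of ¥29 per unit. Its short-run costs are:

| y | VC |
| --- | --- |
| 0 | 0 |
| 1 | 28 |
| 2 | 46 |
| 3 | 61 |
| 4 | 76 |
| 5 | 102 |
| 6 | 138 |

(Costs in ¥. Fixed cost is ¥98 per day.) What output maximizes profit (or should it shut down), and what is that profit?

y = 5; profit = -¥55

Tabulate TR − TC: y=0: -98; y=1: -97; y=2: -86; y=3: -72; y=4: -58; y=5: -55; y=6: -62.
Profit is maximized at y = 5. AVC there is 102/5 = ¥20.40 ≤ P, so producing beats shutting down (which would give -¥98).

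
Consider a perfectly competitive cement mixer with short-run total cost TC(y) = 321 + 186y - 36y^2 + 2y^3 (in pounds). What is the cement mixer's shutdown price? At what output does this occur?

Short-run supply begins at min AVC. From VC = 186y - 36y^2 + 2y^3, AVC = 186 - 36y + 2y^2.
At the minimum of AVC, MC = AVC. MC = 186 - 72y + 6y^2; setting MC = AVC gives 4y^2 - 36y = 0, so y = 9. min AVC = 24.
For P < £24 the firm produces nothing.

£24 per unit, at y = 9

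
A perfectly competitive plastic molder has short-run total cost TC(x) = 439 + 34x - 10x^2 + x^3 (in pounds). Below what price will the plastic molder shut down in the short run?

£9 per unit

Short-run supply begins at min AVC. From VC = 34x - 10x^2 + x^3, AVC = 34 - 10x + x^2.
At the minimum of AVC, MC = AVC. MC = 34 - 20x + 3x^2; setting MC = AVC gives 2x^2 - 10x = 0, so x = 5. min AVC = 9.
For P < £9 the firm produces nothing.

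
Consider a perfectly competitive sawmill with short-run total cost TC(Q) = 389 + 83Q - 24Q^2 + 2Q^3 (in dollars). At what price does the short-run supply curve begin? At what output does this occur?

$11 per unit, at Q = 6

The firm shuts down when price falls below the minimum of average variable cost. AVC = VC/Q = 83 - 24Q + 2Q^2.
At the minimum of AVC, MC = AVC. MC = 83 - 48Q + 6Q^2; setting MC = AVC gives 4Q^2 - 24Q = 0, so Q = 6. min AVC = 11.
The firm shuts down for any P below $11.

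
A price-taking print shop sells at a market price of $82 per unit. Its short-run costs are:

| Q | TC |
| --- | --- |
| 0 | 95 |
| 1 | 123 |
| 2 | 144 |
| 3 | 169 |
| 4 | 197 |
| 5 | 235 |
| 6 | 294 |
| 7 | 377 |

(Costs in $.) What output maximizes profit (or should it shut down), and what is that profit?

Q = 6; profit = $198

Tabulate TR − TC: Q=0: -95; Q=1: -41; Q=2: 20; Q=3: 77; Q=4: 131; Q=5: 175; Q=6: 198; Q=7: 197.
Profit is maximized at Q = 6. AVC there is 199/6 = $33.17 ≤ P, so producing beats shutting down (which would give -$95).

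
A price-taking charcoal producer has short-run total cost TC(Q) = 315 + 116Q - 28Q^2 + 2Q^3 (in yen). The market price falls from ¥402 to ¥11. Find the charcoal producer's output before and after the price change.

Output falls from 13 to 0 (the firm shuts down)

MC = 116 - 56Q + 6Q^2; the shutdown threshold is min AVC = ¥18 (at Q = 7).
At P = ¥402 ≥ min AVC, set P = MC on the rising branch: Q = 13.
At P = ¥11 < min AVC = ¥18, price no longer covers variable cost at any output, so the firm shuts down: Q = 0.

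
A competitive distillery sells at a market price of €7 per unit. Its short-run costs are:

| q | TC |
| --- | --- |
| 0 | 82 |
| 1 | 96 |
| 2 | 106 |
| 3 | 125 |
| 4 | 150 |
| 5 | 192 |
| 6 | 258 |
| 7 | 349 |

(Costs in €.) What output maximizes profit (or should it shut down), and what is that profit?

q = 0 (shut down); profit = -€82

Compute π = P·q − TC at each output: q=0: -82; q=1: -89; q=2: -92; q=3: -104; q=4: -122; q=5: -157; q=6: -216; q=7: -300.
Profit is highest at q = 0. Equivalently, the lowest AVC in the table is 24/2 ≈ €12 at q = 2, and P = €7 falls below it — price never covers variable cost, so the firm shuts down and loses only its fixed cost.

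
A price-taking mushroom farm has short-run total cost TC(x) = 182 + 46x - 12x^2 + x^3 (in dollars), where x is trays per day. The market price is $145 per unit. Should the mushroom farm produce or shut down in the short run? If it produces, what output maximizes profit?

Variable cost is VC = 46x - 12x^2 + x^3, so AVC = VC/x = 46 - 12x + x^2 and MC = dTC/dx = 46 - 24x + 3x^2.
AVC hits its minimum where MC = AVC, at x = 6, giving min AVC = 46 - 12·6 + 6^2 = $10.
Because $145 ≥ $10, revenue can cover variable cost; the firm operates.
Set P = MC: 145 = 46 - 24x + 3x^2 → -99 - 24x + 3x^2 = 0. The roots are x = -3 and x = 11; the profit-maximizing output is on the rising part of MC, so x* = 11.
Check: AVC at x = 11 is $35 ≤ P, so revenue covers variable cost.
Profit = P·x − TC = 145·11 − 567 = $1028.

Produce at x = 11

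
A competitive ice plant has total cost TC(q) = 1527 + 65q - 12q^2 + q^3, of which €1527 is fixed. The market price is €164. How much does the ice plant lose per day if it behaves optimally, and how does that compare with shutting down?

Profit = -€317 at q = 11

AVC = 65 - 12q + q^2 has its minimum €29 at q = 6; price €164 clears that bar, so the firm operates.
With MC = 65 - 24q + 3q^2, P = MC on the upward-sloping part at q* = 11.
TR = 164·11 = 1804. TC = 1527 + 594 = 2121. Profit = 1804 − 2121 = -€317.
By producing, the firm covers all variable cost plus €1210 of fixed cost; shutting down would lose the full €1527.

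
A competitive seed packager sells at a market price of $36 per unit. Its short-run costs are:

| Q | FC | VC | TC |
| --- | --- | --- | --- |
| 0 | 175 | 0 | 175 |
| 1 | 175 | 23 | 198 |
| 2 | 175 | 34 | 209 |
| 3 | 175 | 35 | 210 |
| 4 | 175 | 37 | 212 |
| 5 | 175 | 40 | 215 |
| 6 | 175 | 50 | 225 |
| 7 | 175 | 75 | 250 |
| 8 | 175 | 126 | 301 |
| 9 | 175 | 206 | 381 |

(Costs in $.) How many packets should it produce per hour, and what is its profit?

Tabulate TR − TC: Q=0: -175; Q=1: -162; Q=2: -137; Q=3: -102; Q=4: -68; Q=5: -35; Q=6: -9; Q=7: 2; Q=8: -13; Q=9: -57.
Profit is maximized at Q = 7. AVC there is 75/7 = $10.71 ≤ P, so producing beats shutting down (which would give -$175).

Q = 7; profit = $2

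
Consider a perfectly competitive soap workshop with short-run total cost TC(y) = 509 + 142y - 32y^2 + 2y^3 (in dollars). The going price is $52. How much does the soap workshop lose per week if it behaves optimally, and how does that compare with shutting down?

AVC = 142 - 32y + 2y^2 has its minimum $14 at y = 8; price $52 clears that bar, so the firm operates.
With MC = 142 - 64y + 6y^2, P = MC on the upward-sloping part at y* = 9.
TR = 52·9 = 468. TC = 509 + 144 = 653. Profit = 468 − 653 = -$185.
By producing, the firm covers all variable cost plus $324 of fixed cost; shutting down would lose the full $509.

Profit = -$185 at y = 9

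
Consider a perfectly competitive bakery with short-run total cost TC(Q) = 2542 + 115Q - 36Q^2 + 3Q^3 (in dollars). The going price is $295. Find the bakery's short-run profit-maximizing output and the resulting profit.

AVC = 115 - 36Q + 3Q^2; min AVC = $7 at Q = 6. Since P = $295 ≥ min AVC, the firm produces.
MC = 115 - 72Q + 9Q^2. Setting P = MC and taking the root on the rising branch gives Q* = 10.
TR = 295·10 = 2950. TC = 2542 + 550 = 3092. Profit = 2950 − 3092 = -$142.
Shutting down would mean losing the fixed cost of $2542, so operating at a loss of $142 is better by $2400.

Profit = -$142 at Q = 10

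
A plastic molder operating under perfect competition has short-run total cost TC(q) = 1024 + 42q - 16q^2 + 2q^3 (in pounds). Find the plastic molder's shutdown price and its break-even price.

Shutdown price = min AVC. AVC = 42 - 16q + 2q^2, with vertex at q = 4 and minimum £10.
ATC = 1024/q + 42 - 16q + 2q^2. Setting dATC/dq = −1024/q^2 − 16 + 4q = 0 gives q = 8 (since 4·8^3 − 16·8^2 = 1024).
min ATC = 1024/8 + 42 − 16·8 + 2·8^2 = £170. That is the break-even price.
Between these two prices the firm operates at a loss; above £170 it earns a profit.

Shutdown price = £10; break-even price = £170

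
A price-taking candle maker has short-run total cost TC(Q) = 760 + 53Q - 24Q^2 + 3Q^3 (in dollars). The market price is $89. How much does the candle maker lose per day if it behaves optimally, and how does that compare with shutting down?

Profit = -$328 at Q = 6

AVC = 53 - 24Q + 3Q^2; min AVC = $5 at Q = 4. Since P = $89 ≥ min AVC, the firm produces.
With MC = 53 - 48Q + 9Q^2, P = MC on the upward-sloping part at Q* = 6.
TR = 89·6 = 534. TC = 760 + 102 = 862. Profit = 534 − 862 = -$328.
That loss of $328 beats the $760 the firm would lose by shutting down; producing recovers $432 of fixed cost.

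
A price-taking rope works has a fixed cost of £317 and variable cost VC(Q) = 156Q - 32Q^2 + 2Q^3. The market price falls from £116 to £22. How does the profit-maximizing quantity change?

MC = 156 - 64Q + 6Q^2; the shutdown threshold is min AVC = £28 (at Q = 8).
At P = £116 ≥ min AVC, set P = MC on the rising branch: Q = 10.
At P = £22 < min AVC = £28, price no longer covers variable cost at any output, so the firm shuts down: Q = 0.

Output falls from 10 to 0 (the firm shuts down)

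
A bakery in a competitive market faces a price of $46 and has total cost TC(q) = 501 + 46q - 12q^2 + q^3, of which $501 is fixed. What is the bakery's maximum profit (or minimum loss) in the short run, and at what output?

AVC = 46 - 12q + q^2 has its minimum $10 at q = 6; price $46 clears that bar, so the firm operates.
With MC = 46 - 24q + 3q^2, P = MC on the upward-sloping part at q* = 8.
TR = 46·8 = 368. TC = 501 + 112 = 613. Profit = 368 − 613 = -$245.
That loss of $245 beats the $501 the firm would lose by shutting down; producing recovers $256 of fixed cost.

Profit = -$245 at q = 8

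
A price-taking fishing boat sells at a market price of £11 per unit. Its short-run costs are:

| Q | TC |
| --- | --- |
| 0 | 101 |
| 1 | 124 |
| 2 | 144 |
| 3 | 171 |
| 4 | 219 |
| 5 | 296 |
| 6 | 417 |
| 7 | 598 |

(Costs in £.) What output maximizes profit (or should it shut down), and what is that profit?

Tabulate TR − TC: Q=0: -101; Q=1: -113; Q=2: -122; Q=3: -138; Q=4: -175; Q=5: -241; Q=6: -351; Q=7: -521.
Profit is highest at Q = 0. Equivalently, the lowest AVC in the table is 43/2 ≈ £21.50 at Q = 2, and P = £11 falls below it — price never covers variable cost, so the firm shuts down and loses only its fixed cost.

Q = 0 (shut down); profit = -£101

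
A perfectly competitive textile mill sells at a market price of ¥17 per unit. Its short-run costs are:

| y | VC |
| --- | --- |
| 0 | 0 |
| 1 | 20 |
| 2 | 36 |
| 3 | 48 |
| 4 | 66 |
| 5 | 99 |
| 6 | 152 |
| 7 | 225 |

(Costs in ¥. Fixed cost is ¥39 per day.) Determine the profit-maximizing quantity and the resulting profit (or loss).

Compute π = P·y − TC at each output: y=0: -39; y=1: -42; y=2: -41; y=3: -36; y=4: -37; y=5: -53; y=6: -89; y=7: -145.
Profit is maximized at y = 3. AVC there is 48/3 = ¥16 ≤ P, so producing beats shutting down (which would give -¥39).

y = 3; profit = -¥36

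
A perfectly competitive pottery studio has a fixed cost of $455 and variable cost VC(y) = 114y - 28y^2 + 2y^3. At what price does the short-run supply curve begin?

$16 per unit

The firm shuts down when price falls below the minimum of average variable cost. AVC = VC/y = 114 - 28y + 2y^2.
At the minimum of AVC, MC = AVC. MC = 114 - 56y + 6y^2; setting MC = AVC gives 4y^2 - 28y = 0, so y = 7. min AVC = 16.
For P < $16 the firm produces nothing.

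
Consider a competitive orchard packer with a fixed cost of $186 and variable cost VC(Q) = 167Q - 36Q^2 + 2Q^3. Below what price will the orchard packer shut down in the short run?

The shutdown price is the minimum of AVC. VC = 167Q - 36Q^2 + 2Q^3, so AVC = 167 - 36Q + 2Q^2.
At the minimum of AVC, MC = AVC. MC = 167 - 72Q + 6Q^2; setting MC = AVC gives 4Q^2 - 36Q = 0, so Q = 9. min AVC = 5.
The firm shuts down for any P below $5.

$5 per unit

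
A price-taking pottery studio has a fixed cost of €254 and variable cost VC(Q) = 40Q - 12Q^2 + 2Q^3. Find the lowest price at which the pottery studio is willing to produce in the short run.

€22 per unit

Short-run supply begins at min AVC. From VC = 40Q - 12Q^2 + 2Q^3, AVC = 40 - 12Q + 2Q^2.
dAVC/dQ = -12 + 4Q = 0 gives Q = 3. min AVC = 40 - 12·3 + 2·3^2 = 22.
So the shutdown price is €22.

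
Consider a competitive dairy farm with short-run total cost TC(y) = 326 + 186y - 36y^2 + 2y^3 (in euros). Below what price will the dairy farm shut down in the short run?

The shutdown price is the minimum of AVC. VC = 186y - 36y^2 + 2y^3, so AVC = 186 - 36y + 2y^2.
At the minimum of AVC, MC = AVC. MC = 186 - 72y + 6y^2; setting MC = AVC gives 4y^2 - 36y = 0, so y = 9. min AVC = 24.
So the shutdown price is €24.

€24 per unit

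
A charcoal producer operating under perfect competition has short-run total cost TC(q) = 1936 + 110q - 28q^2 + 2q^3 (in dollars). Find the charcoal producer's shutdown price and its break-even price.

Shutdown price = min AVC. AVC = 110 - 28q + 2q^2, with vertex at q = 7 and minimum $12.
ATC = 1936/q + 110 - 28q + 2q^2. Setting dATC/dq = −1936/q^2 − 28 + 4q = 0 gives q = 11 (since 4·11^3 − 28·11^2 = 1936).
min ATC = 1936/11 + 110 − 28·11 + 2·11^2 = $220. That is the break-even price.
For $12 ≤ P < $220 the firm produces at a loss; below $12 it shuts down.

Shutdown price = $12; break-even price = $220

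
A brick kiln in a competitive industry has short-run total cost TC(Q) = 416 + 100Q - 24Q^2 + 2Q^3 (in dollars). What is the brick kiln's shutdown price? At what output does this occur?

The firm shuts down when price falls below the minimum of average variable cost. AVC = VC/Q = 100 - 24Q + 2Q^2.
dAVC/dQ = -24 + 4Q = 0 gives Q = 6. min AVC = 100 - 24·6 + 2·6^2 = 28.
So the shutdown price is $28.

$28 per unit, at Q = 6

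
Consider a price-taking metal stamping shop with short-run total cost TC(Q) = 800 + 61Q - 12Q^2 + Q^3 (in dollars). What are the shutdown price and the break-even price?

Shutdown price = min AVC. AVC = 61 - 12Q + Q^2, with vertex at Q = 6 and minimum $25.
ATC = 800/Q + 61 - 12Q + Q^2. Setting dATC/dQ = −800/Q^2 − 12 + 2Q = 0 gives Q = 10 (since 2·10^3 − 12·10^2 = 800).
min ATC = 800/10 + 61 − 12·10 + 10^2 = $121. That is the break-even price.
Between these two prices the firm operates at a loss; above $121 it earns a profit.

Shutdown price = $25; break-even price = $121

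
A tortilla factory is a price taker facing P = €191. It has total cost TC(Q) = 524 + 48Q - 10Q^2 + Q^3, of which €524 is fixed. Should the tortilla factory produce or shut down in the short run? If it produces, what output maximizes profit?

Strip out fixed cost: VC = 48Q - 10Q^2 + Q^3. Then AVC = 48 - 10Q + Q^2 and MC = 48 - 20Q + 3Q^2.
AVC hits its minimum where MC = AVC, at Q = 5, giving min AVC = 48 - 10·5 + 5^2 = €23.
Since P = €191 ≥ min AVC = €23, price covers variable cost and the firm should produce.
Solving P = MC: -143 - 20Q + 3Q^2 = 0 ⇒ Q = -13/3 or 11. On the upward-sloping branch, Q* = 11.
Check: AVC at Q = 11 is €59 ≤ P, so revenue covers variable cost.
Profit = P·Q − TC = 191·11 − 1173 = €928.

Produce at Q = 11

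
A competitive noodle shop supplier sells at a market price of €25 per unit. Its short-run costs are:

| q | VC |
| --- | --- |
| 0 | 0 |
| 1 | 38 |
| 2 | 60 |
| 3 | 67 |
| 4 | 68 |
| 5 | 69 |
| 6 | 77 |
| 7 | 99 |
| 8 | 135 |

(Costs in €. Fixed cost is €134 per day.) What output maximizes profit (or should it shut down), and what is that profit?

Profit at each row (π = 25q − TC): q=0: -134; q=1: -147; q=2: -144; q=3: -126; q=4: -102; q=5: -78; q=6: -61; q=7: -58; q=8: -69.
Profit is maximized at q = 7. AVC there is 99/7 = €14.14 ≤ P, so producing beats shutting down (which would give -€134).

q = 7; profit = -€58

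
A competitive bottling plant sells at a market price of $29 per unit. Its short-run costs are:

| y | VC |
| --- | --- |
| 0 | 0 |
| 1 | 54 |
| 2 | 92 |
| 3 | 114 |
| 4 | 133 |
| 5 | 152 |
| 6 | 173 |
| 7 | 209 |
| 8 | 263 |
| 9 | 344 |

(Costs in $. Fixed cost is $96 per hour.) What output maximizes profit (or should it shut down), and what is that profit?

y = 6; profit = -$95

Tabulate TR − TC: y=0: -96; y=1: -121; y=2: -130; y=3: -123; y=4: -113; y=5: -103; y=6: -95; y=7: -102; y=8: -127; y=9: -179.
Profit is maximized at y = 6. AVC there is 173/6 = $28.83 ≤ P, so producing beats shutting down (which would give -$96).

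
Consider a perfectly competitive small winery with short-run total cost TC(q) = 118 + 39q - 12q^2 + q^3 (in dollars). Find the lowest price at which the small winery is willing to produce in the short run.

The firm shuts down when price falls below the minimum of average variable cost. AVC = VC/q = 39 - 12q + q^2.
dAVC/dq = -12 + 2q = 0 gives q = 6. min AVC = 39 - 12·6 + 6^2 = 3.
So the shutdown price is $3.

$3 per unit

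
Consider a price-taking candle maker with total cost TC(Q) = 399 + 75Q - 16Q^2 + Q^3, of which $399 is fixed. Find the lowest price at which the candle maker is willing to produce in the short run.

The shutdown price is the minimum of AVC. VC = 75Q - 16Q^2 + Q^3, so AVC = 75 - 16Q + Q^2.
At the minimum of AVC, MC = AVC. MC = 75 - 32Q + 3Q^2; setting MC = AVC gives 2Q^2 - 16Q = 0, so Q = 8. min AVC = 11.
So the shutdown price is $11.

$11 per unit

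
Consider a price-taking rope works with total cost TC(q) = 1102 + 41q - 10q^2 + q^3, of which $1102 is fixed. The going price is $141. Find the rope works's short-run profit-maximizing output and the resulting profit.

Profit = -$102 at q = 10

AVC = 41 - 10q + q^2 has its minimum $16 at q = 5; price $141 clears that bar, so the firm operates.
With MC = 41 - 20q + 3q^2, P = MC on the upward-sloping part at q* = 10.
TR = 141·10 = 1410. TC = 1102 + 410 = 1512. Profit = 1410 − 1512 = -$102.
That loss of $102 beats the $1102 the firm would lose by shutting down; producing recovers $1000 of fixed cost.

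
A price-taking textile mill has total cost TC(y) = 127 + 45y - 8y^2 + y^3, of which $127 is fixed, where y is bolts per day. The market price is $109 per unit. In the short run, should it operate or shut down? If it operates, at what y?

Produce at y = 8

Variable cost is VC = 45y - 8y^2 + y^3, so AVC = VC/y = 45 - 8y + y^2 and MC = dTC/dy = 45 - 16y + 3y^2.
AVC hits its minimum where MC = AVC, at y = 4, giving min AVC = 45 - 8·4 + 4^2 = $29.
Since P = $109 ≥ min AVC = $29, price covers variable cost and the firm should produce.
Set P = MC: 109 = 45 - 16y + 3y^2 → -64 - 16y + 3y^2 = 0. The roots are y = -8/3 and y = 8; the profit-maximizing output is on the rising part of MC, so y* = 8.
Check: AVC at y = 8 is $45 ≤ P, so revenue covers variable cost.
Profit = P·y − TC = 109·8 − 487 = $385.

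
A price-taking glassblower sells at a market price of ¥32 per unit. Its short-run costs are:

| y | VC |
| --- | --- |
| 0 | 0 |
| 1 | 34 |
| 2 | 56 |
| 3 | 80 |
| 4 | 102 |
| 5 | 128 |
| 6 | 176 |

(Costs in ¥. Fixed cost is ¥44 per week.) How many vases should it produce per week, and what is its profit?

y = 5; profit = -¥12

Tabulate TR − TC: y=0: -44; y=1: -46; y=2: -36; y=3: -28; y=4: -18; y=5: -12; y=6: -28.
Profit is maximized at y = 5. AVC there is 128/5 = ¥25.60 ≤ P, so producing beats shutting down (which would give -¥44).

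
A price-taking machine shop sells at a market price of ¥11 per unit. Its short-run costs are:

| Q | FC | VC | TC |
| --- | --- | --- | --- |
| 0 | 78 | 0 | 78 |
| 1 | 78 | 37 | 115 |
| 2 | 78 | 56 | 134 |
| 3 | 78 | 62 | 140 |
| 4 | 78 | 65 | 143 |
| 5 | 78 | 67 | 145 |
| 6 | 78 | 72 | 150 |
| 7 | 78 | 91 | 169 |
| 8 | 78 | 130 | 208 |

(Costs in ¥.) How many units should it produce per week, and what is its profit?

Profit at each row (π = 11Q − TC): Q=0: -78; Q=1: -104; Q=2: -112; Q=3: -107; Q=4: -99; Q=5: -90; Q=6: -84; Q=7: -92; Q=8: -120.
Profit is highest at Q = 0. Equivalently, the lowest AVC in the table is 72/6 ≈ ¥12 at Q = 6, and P = ¥11 falls below it — price never covers variable cost, so the firm shuts down and loses only its fixed cost.

Q = 0 (shut down); profit = -¥78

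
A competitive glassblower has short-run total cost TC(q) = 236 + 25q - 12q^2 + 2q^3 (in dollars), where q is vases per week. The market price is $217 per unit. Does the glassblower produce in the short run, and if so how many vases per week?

Produce at q = 8

From TC, MC = TC'(q) = 25 - 24q + 6q^2 and AVC = VC/q = 25 - 12q + 2q^2.
The AVC parabola has its vertex at q = 12/4 = 3, where AVC = 25 - 12·3 + 2·3^2 = $7.
Because $217 ≥ $7, revenue can cover variable cost; the firm operates.
Solving P = MC: -192 - 24q + 6q^2 = 0 ⇒ q = -4 or 8. On the upward-sloping branch, q* = 8.
Check: AVC at q = 8 is $57 ≤ P, so revenue covers variable cost.
Profit = P·q − TC = 217·8 − 692 = $1044.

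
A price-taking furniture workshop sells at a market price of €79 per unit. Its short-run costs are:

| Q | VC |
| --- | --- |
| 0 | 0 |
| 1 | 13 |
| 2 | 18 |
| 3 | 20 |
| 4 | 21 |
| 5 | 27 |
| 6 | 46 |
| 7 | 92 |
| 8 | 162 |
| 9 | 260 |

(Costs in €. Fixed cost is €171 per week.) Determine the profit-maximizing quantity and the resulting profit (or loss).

Q = 8; profit = €299

Compute π = P·Q − TC at each output: Q=0: -171; Q=1: -105; Q=2: -31; Q=3: 46; Q=4: 124; Q=5: 197; Q=6: 257; Q=7: 290; Q=8: 299; Q=9: 280.
Profit is maximized at Q = 8. AVC there is 162/8 = €20.25 ≤ P, so producing beats shutting down (which would give -€171).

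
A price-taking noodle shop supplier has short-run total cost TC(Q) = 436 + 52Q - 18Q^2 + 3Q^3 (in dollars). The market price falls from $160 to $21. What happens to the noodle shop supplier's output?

AVC = 52 - 18Q + 3Q^2, minimized at Q = 3 where min AVC = $25. MC = 52 - 36Q + 9Q^2.
At P = $160 ≥ min AVC, set P = MC on the rising branch: Q = 6.
At P = $21 < min AVC = $25, price no longer covers variable cost at any output, so the firm shuts down: Q = 0.

Output falls from 6 to 0 (the firm shuts down)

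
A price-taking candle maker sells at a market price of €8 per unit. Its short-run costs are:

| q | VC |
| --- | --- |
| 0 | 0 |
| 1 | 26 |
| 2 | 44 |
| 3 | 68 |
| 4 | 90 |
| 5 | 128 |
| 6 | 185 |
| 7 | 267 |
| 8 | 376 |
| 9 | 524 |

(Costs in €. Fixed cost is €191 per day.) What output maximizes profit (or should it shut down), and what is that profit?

Profit at each row (π = 8q − TC): q=0: -191; q=1: -209; q=2: -219; q=3: -235; q=4: -249; q=5: -279; q=6: -328; q=7: -402; q=8: -503; q=9: -643.
Profit is highest at q = 0. Equivalently, the lowest AVC in the table is 44/2 ≈ €22 at q = 2, and P = €8 falls below it — price never covers variable cost, so the firm shuts down and loses only its fixed cost.

q = 0 (shut down); profit = -€191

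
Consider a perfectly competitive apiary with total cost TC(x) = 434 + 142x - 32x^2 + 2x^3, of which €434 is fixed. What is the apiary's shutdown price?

€14 per unit

Short-run supply begins at min AVC. From VC = 142x - 32x^2 + 2x^3, AVC = 142 - 32x + 2x^2.
dAVC/dx = -32 + 4x = 0 gives x = 8. min AVC = 142 - 32·8 + 2·8^2 = 14.
For P < €14 the firm produces nothing.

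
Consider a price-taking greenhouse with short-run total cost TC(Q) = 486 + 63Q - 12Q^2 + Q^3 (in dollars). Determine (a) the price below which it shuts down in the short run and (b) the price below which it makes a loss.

AVC = 63 - 12Q + Q^2; minimized at Q = 6, giving min AVC = $27. That is the shutdown price.
ATC = 486/Q + 63 - 12Q + Q^2. Setting dATC/dQ = −486/Q^2 − 12 + 2Q = 0 gives Q = 9 (since 2·9^3 − 12·9^2 = 486).
min ATC = 486/9 + 63 − 12·9 + 9^2 = $90. That is the break-even price.
Between these two prices the firm operates at a loss; above $90 it earns a profit.

Shutdown price = $27; break-even price = $90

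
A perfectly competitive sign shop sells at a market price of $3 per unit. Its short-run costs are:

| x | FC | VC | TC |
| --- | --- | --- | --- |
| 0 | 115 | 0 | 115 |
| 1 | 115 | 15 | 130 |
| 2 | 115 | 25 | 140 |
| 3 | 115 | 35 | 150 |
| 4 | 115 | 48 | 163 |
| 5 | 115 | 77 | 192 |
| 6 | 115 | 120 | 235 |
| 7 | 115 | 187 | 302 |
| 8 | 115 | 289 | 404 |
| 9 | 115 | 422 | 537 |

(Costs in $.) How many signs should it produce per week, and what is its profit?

x = 0 (shut down); profit = -$115

Tabulate TR − TC: x=0: -115; x=1: -127; x=2: -134; x=3: -141; x=4: -151; x=5: -177; x=6: -217; x=7: -281; x=8: -380; x=9: -510.
Profit is highest at x = 0. Equivalently, the lowest AVC in the table is 35/3 ≈ $11.67 at x = 3, and P = $3 falls below it — price never covers variable cost, so the firm shuts down and loses only its fixed cost.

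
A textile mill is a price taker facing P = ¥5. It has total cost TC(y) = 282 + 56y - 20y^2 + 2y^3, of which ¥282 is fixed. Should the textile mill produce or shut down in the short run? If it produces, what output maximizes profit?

Variable cost is VC = 56y - 20y^2 + 2y^3, so AVC = VC/y = 56 - 20y + 2y^2 and MC = dTC/dy = 56 - 40y + 6y^2.
The AVC parabola has its vertex at y = 20/4 = 5, where AVC = 56 - 20·5 + 2·5^2 = ¥6.
P = ¥5 lies below min AVC = ¥6; no output level covers variable cost.
The firm minimizes its loss by shutting down and losing only its fixed cost of ¥282.

Shut down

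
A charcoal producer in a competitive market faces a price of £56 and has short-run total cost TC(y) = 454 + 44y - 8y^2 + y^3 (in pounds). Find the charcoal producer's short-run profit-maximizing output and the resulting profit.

AVC = 44 - 8y + y^2 has its minimum £28 at y = 4; price £56 clears that bar, so the firm operates.
MC = 44 - 16y + 3y^2. Setting P = MC and taking the root on the rising branch gives y* = 6.
TR = 56·6 = 336. TC = 454 + 192 = 646. Profit = 336 − 646 = -£310.
Shutting down would mean losing the fixed cost of £454, so operating at a loss of £310 is better by £144.

Profit = -£310 at y = 6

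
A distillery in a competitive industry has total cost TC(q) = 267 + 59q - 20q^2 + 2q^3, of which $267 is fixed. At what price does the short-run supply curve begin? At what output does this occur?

$9 per unit, at q = 5

The firm shuts down when price falls below the minimum of average variable cost. AVC = VC/q = 59 - 20q + 2q^2.
At the minimum of AVC, MC = AVC. MC = 59 - 40q + 6q^2; setting MC = AVC gives 4q^2 - 20q = 0, so q = 5. min AVC = 9.
So the shutdown price is $9.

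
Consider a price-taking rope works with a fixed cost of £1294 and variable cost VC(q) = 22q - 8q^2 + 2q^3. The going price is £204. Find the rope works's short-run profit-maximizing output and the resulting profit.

Profit = -£314 at q = 7

AVC = 22 - 8q + 2q^2 has its minimum £14 at q = 2; price £204 clears that bar, so the firm operates.
With MC = 22 - 16q + 6q^2, P = MC on the upward-sloping part at q* = 7.
TR = 204·7 = 1428. TC = 1294 + 448 = 1742. Profit = 1428 − 1742 = -£314.
Shutting down would mean losing the fixed cost of £1294, so operating at a loss of £314 is better by £980.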